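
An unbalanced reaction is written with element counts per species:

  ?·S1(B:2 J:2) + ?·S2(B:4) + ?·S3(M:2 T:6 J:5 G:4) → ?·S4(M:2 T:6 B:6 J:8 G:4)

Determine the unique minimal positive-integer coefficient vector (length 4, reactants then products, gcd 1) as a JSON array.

M: 6·0+3·0+4·2 = 8 | 4·2 = 8
T: 6·0+3·0+4·6 = 24 | 4·6 = 24
B: 6·2+3·4+4·0 = 24 | 4·6 = 24
J: 6·2+3·0+4·5 = 32 | 4·8 = 32
G: 6·0+3·0+4·4 = 16 | 4·4 = 16
gcd(6,3,4,4) = 1

Coefficients: [6, 3, 4, 4]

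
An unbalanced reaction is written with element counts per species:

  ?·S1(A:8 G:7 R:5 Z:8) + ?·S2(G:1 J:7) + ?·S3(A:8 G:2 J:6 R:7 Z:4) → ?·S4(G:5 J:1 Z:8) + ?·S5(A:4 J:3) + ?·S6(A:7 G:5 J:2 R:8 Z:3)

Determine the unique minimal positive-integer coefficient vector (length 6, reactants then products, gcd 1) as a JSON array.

A: 5·8+3·0+1·8 = 48 | 4·0+5·4+4·7 = 48
G: 5·7+3·1+1·2 = 40 | 4·5+5·0+4·5 = 40
J: 5·0+3·7+1·6 = 27 | 4·1+5·3+4·2 = 27
R: 5·5+3·0+1·7 = 32 | 4·0+5·0+4·8 = 32
Z: 5·8+3·0+1·4 = 44 | 4·8+5·0+4·3 = 44
gcd(5,3,1,4,5,4) = 1

Coefficients: [5, 3, 1, 4, 5, 4]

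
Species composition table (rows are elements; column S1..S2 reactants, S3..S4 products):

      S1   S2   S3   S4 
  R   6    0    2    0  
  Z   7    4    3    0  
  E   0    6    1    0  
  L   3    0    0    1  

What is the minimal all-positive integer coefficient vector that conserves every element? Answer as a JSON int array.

R: 2·6+1·0 = 12 | 6·2+6·0 = 12
Z: 2·7+1·4 = 18 | 6·3+6·0 = 18
E: 2·0+1·6 = 6 | 6·1+6·0 = 6
L: 2·3+1·0 = 6 | 6·0+6·1 = 6
gcd(2,1,6,6) = 1

Coefficients: [2, 1, 6, 6]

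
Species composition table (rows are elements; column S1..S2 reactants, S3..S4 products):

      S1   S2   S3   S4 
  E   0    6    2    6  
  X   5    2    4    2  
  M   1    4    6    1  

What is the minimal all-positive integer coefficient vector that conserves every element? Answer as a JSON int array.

Coefficients: [2, 5, 3, 4]

E: 2·0+5·6 = 30 | 3·2+4·6 = 30
X: 2·5+5·2 = 20 | 3·4+4·2 = 20
M: 2·1+5·4 = 22 | 3·6+4·1 = 22
gcd(2,5,3,4) = 1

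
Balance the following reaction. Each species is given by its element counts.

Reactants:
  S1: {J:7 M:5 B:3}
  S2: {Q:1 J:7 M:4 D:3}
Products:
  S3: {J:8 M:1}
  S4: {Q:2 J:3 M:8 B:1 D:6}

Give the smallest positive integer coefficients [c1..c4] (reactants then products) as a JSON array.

Coefficients: [1, 6, 5, 3]

Q: 1·0+6·1 = 6 | 5·0+3·2 = 6
J: 1·7+6·7 = 49 | 5·8+3·3 = 49
M: 1·5+6·4 = 29 | 5·1+3·8 = 29
B: 1·3+6·0 = 3 | 5·0+3·1 = 3
D: 1·0+6·3 = 18 | 5·0+3·6 = 18
gcd(1,6,5,3) = 1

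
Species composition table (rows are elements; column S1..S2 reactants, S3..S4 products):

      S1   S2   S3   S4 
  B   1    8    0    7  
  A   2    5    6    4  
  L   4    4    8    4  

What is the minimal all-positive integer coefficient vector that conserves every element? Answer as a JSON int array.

B: 3·1+4·8 = 35 | 1·0+5·7 = 35
A: 3·2+4·5 = 26 | 1·6+5·4 = 26
L: 3·4+4·4 = 28 | 1·8+5·4 = 28
gcd(3,4,1,5) = 1

Coefficients: [3, 4, 1, 5]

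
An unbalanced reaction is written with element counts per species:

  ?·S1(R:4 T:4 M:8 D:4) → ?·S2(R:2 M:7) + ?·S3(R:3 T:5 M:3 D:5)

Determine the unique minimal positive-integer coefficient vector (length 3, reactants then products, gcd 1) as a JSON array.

R: 5·4 = 20 | 4·2+4·3 = 20
T: 5·4 = 20 | 4·0+4·5 = 20
M: 5·8 = 40 | 4·7+4·3 = 40
D: 5·4 = 20 | 4·0+4·5 = 20
gcd(5,4,4) = 1

Coefficients: [5, 4, 4]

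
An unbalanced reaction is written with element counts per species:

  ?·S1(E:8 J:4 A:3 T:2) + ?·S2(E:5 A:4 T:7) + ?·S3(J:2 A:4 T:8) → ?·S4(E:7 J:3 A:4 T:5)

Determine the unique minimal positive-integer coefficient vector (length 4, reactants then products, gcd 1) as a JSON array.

Coefficients: [4, 2, 1, 6]

E: 4·8+2·5+1·0 = 42 | 6·7 = 42
J: 4·4+2·0+1·2 = 18 | 6·3 = 18
A: 4·3+2·4+1·4 = 24 | 6·4 = 24
T: 4·2+2·7+1·8 = 30 | 6·5 = 30
gcd(4,2,1,6) = 1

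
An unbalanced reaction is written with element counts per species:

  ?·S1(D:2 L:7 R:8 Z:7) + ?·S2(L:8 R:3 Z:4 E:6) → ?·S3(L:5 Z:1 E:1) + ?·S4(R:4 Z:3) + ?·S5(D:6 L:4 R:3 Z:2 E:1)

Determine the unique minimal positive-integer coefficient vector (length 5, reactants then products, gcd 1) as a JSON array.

D: 3·2+1·0 = 6 | 5·0+6·0+1·6 = 6
L: 3·7+1·8 = 29 | 5·5+6·0+1·4 = 29
R: 3·8+1·3 = 27 | 5·0+6·4+1·3 = 27
Z: 3·7+1·4 = 25 | 5·1+6·3+1·2 = 25
E: 3·0+1·6 = 6 | 5·1+6·0+1·1 = 6
gcd(3,1,5,6,1) = 1

Coefficients: [3, 1, 5, 6, 1]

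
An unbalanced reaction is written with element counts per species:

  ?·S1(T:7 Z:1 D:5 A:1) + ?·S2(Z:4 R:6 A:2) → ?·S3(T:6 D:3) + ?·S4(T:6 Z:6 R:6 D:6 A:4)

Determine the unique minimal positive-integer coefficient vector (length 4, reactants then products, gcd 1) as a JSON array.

T: 6·7+3·0 = 42 | 4·6+3·6 = 42
Z: 6·1+3·4 = 18 | 4·0+3·6 = 18
R: 6·0+3·6 = 18 | 4·0+3·6 = 18
D: 6·5+3·0 = 30 | 4·3+3·6 = 30
A: 6·1+3·2 = 12 | 4·0+3·4 = 12
gcd(6,3,4,3) = 1

Coefficients: [6, 3, 4, 3]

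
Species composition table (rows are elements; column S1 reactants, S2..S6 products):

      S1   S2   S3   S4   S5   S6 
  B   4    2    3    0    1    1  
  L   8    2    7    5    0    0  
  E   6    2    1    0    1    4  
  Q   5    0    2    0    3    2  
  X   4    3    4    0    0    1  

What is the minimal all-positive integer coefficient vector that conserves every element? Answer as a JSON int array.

B: 5·4 = 20 | 4·2+1·3+5·0+5·1+4·1 = 20
L: 5·8 = 40 | 4·2+1·7+5·5+5·0+4·0 = 40
E: 5·6 = 30 | 4·2+1·1+5·0+5·1+4·4 = 30
Q: 5·5 = 25 | 4·0+1·2+5·0+5·3+4·2 = 25
X: 5·4 = 20 | 4·3+1·4+5·0+5·0+4·1 = 20
gcd(5,4,1,5,5,4) = 1

Coefficients: [5, 4, 1, 5, 5, 4]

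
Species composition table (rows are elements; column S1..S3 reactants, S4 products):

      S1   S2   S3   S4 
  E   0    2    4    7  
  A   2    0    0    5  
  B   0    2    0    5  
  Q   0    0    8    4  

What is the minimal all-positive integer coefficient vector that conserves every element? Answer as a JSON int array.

Coefficients: [5, 5, 1, 2]

E: 5·0+5·2+1·4 = 14 | 2·7 = 14
A: 5·2+5·0+1·0 = 10 | 2·5 = 10
B: 5·0+5·2+1·0 = 10 | 2·5 = 10
Q: 5·0+5·0+1·8 = 8 | 2·4 = 8
gcd(5,5,1,2) = 1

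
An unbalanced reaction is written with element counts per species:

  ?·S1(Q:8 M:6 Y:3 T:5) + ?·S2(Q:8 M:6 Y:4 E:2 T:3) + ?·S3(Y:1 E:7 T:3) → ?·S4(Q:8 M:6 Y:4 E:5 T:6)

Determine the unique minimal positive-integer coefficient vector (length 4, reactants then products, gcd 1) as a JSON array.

Q: 3·8+2·8+3·0 = 40 | 5·8 = 40
M: 3·6+2·6+3·0 = 30 | 5·6 = 30
Y: 3·3+2·4+3·1 = 20 | 5·4 = 20
E: 3·0+2·2+3·7 = 25 | 5·5 = 25
T: 3·5+2·3+3·3 = 30 | 5·6 = 30
gcd(3,2,3,5) = 1

Coefficients: [3, 2, 3, 5]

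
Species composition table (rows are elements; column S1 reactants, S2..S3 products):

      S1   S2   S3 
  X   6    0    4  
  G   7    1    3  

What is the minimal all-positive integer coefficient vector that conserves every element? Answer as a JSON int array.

X: 2·6 = 12 | 5·0+3·4 = 12
G: 2·7 = 14 | 5·1+3·3 = 14
gcd(2,5,3) = 1

Coefficients: [2, 5, 3]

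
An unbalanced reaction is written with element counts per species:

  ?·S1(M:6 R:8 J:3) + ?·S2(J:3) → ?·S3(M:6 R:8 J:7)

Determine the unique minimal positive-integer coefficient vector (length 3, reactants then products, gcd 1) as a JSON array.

M: 3·6+4·0 = 18 | 3·6 = 18
R: 3·8+4·0 = 24 | 3·8 = 24
J: 3·3+4·3 = 21 | 3·7 = 21
gcd(3,4,3) = 1

Coefficients: [3, 4, 3]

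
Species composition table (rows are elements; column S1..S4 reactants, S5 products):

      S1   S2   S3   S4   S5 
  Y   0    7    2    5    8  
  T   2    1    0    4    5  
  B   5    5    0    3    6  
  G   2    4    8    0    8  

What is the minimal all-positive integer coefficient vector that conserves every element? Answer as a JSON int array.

Y: 2·0+1·7+4·2+5·5 = 40 | 5·8 = 40
T: 2·2+1·1+4·0+5·4 = 25 | 5·5 = 25
B: 2·5+1·5+4·0+5·3 = 30 | 5·6 = 30
G: 2·2+1·4+4·8+5·0 = 40 | 5·8 = 40
gcd(2,1,4,5,5) = 1

Coefficients: [2, 1, 4, 5, 5]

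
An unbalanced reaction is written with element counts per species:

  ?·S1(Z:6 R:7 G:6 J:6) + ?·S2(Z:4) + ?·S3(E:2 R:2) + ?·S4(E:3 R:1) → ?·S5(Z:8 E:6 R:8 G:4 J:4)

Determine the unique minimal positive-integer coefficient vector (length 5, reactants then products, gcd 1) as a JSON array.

Z: 2·6+3·4+3·0+4·0 = 24 | 3·8 = 24
E: 2·0+3·0+3·2+4·3 = 18 | 3·6 = 18
R: 2·7+3·0+3·2+4·1 = 24 | 3·8 = 24
G: 2·6+3·0+3·0+4·0 = 12 | 3·4 = 12
J: 2·6+3·0+3·0+4·0 = 12 | 3·4 = 12
gcd(2,3,3,4,3) = 1

Coefficients: [2, 3, 3, 4, 3]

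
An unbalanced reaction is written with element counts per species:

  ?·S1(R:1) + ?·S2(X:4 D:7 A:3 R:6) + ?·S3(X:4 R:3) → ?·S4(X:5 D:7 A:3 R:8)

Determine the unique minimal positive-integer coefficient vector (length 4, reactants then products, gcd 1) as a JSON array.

Coefficients: [5, 4, 1, 4]

X: 5·0+4·4+1·4 = 20 | 4·5 = 20
D: 5·0+4·7+1·0 = 28 | 4·7 = 28
A: 5·0+4·3+1·0 = 12 | 4·3 = 12
R: 5·1+4·6+1·3 = 32 | 4·8 = 32
gcd(5,4,1,4) = 1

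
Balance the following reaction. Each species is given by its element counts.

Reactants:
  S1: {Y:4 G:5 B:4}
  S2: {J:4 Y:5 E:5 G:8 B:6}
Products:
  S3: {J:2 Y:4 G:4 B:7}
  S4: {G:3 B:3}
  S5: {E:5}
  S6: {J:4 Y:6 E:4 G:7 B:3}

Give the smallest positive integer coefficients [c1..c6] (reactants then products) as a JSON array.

J: 2·0+6·4 = 24 | 2·2+5·0+2·0+5·4 = 24
Y: 2·4+6·5 = 38 | 2·4+5·0+2·0+5·6 = 38
E: 2·0+6·5 = 30 | 2·0+5·0+2·5+5·4 = 30
G: 2·5+6·8 = 58 | 2·4+5·3+2·0+5·7 = 58
B: 2·4+6·6 = 44 | 2·7+5·3+2·0+5·3 = 44
gcd(2,6,2,5,2,5) = 1

Coefficients: [2, 6, 2, 5, 2, 5]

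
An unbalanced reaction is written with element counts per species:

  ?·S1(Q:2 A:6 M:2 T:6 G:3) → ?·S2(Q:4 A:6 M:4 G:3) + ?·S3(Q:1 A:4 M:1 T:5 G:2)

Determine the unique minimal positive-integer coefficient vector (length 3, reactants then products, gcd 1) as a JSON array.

Coefficients: [5, 1, 6]

Q: 5·2 = 10 | 1·4+6·1 = 10
A: 5·6 = 30 | 1·6+6·4 = 30
M: 5·2 = 10 | 1·4+6·1 = 10
T: 5·6 = 30 | 1·0+6·5 = 30
G: 5·3 = 15 | 1·3+6·2 = 15
gcd(5,1,6) = 1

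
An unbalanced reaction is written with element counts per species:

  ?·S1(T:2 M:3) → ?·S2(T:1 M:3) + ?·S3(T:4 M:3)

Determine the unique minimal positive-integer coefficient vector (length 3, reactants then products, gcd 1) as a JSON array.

Coefficients: [3, 2, 1]

T: 3·2 = 6 | 2·1+1·4 = 6
M: 3·3 = 9 | 2·3+1·3 = 9
gcd(3,2,1) = 1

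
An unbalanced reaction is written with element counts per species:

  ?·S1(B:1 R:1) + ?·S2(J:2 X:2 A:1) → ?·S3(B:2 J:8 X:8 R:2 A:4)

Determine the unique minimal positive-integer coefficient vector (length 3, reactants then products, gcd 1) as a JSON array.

Coefficients: [2, 4, 1]

B: 2·1+4·0 = 2 | 1·2 = 2
J: 2·0+4·2 = 8 | 1·8 = 8
X: 2·0+4·2 = 8 | 1·8 = 8
R: 2·1+4·0 = 2 | 1·2 = 2
A: 2·0+4·1 = 4 | 1·4 = 4
gcd(2,4,1) = 1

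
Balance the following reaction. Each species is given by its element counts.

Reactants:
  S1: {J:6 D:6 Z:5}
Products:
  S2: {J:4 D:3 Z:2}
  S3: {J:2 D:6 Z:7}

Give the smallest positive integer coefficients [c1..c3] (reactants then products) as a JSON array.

J: 3·6 = 18 | 4·4+1·2 = 18
D: 3·6 = 18 | 4·3+1·6 = 18
Z: 3·5 = 15 | 4·2+1·7 = 15
gcd(3,4,1) = 1

Coefficients: [3, 4, 1]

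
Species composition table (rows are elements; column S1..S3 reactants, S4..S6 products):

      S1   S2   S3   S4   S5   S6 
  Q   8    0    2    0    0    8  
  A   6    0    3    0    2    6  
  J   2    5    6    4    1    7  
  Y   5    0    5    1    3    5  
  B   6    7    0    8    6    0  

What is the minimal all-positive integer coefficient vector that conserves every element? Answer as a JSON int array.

Q: 4·8+6·0+4·2 = 40 | 6·0+3·0+5·8 = 40
A: 4·6+6·0+4·3 = 36 | 6·0+3·2+5·6 = 36
J: 4·2+6·5+4·6 = 62 | 6·4+3·1+5·7 = 62
Y: 4·5+6·0+4·5 = 40 | 6·1+3·3+5·5 = 40
B: 4·6+6·7+4·0 = 66 | 6·8+3·6+5·0 = 66
gcd(4,6,4,6,3,5) = 1

Coefficients: [4, 6, 4, 6, 3, 5]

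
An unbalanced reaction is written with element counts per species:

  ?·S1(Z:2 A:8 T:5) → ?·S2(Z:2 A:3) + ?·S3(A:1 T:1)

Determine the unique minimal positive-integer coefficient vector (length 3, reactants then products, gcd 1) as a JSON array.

Coefficients: [1, 1, 5]

Z: 1·2 = 2 | 1·2+5·0 = 2
A: 1·8 = 8 | 1·3+5·1 = 8
T: 1·5 = 5 | 1·0+5·1 = 5
gcd(1,1,5) = 1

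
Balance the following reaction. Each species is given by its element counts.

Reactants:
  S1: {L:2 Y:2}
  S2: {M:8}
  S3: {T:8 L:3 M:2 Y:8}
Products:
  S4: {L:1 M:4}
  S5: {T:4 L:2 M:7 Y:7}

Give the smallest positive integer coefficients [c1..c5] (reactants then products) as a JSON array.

T: 3·0+4·0+1·8 = 8 | 5·0+2·4 = 8
L: 3·2+4·0+1·3 = 9 | 5·1+2·2 = 9
M: 3·0+4·8+1·2 = 34 | 5·4+2·7 = 34
Y: 3·2+4·0+1·8 = 14 | 5·0+2·7 = 14
gcd(3,4,1,5,2) = 1

Coefficients: [3, 4, 1, 5, 2]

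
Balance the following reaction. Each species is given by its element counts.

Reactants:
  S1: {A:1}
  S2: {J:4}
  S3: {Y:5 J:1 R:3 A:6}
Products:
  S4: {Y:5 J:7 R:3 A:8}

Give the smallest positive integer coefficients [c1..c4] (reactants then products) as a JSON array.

Y: 4·0+3·0+2·5 = 10 | 2·5 = 10
J: 4·0+3·4+2·1 = 14 | 2·7 = 14
R: 4·0+3·0+2·3 = 6 | 2·3 = 6
A: 4·1+3·0+2·6 = 16 | 2·8 = 16
gcd(4,3,2,2) = 1

Coefficients: [4, 3, 2, 2]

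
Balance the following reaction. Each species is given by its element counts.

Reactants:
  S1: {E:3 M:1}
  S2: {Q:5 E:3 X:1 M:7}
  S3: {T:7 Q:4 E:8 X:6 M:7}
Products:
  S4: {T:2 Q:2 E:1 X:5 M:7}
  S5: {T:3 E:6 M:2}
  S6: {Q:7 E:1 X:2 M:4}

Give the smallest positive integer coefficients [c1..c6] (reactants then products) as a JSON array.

Coefficients: [1, 3, 3, 3, 5, 3]

T: 1·0+3·0+3·7 = 21 | 3·2+5·3+3·0 = 21
Q: 1·0+3·5+3·4 = 27 | 3·2+5·0+3·7 = 27
E: 1·3+3·3+3·8 = 36 | 3·1+5·6+3·1 = 36
X: 1·0+3·1+3·6 = 21 | 3·5+5·0+3·2 = 21
M: 1·1+3·7+3·7 = 43 | 3·7+5·2+3·4 = 43
gcd(1,3,3,3,5,3) = 1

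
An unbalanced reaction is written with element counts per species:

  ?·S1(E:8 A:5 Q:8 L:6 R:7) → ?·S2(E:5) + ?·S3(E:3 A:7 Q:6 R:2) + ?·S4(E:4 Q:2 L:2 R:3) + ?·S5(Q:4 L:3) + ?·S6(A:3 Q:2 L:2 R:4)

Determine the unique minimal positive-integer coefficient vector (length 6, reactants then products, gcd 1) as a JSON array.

Coefficients: [5, 5, 1, 3, 4, 6]

E: 5·8 = 40 | 5·5+1·3+3·4+4·0+6·0 = 40
A: 5·5 = 25 | 5·0+1·7+3·0+4·0+6·3 = 25
Q: 5·8 = 40 | 5·0+1·6+3·2+4·4+6·2 = 40
L: 5·6 = 30 | 5·0+1·0+3·2+4·3+6·2 = 30
R: 5·7 = 35 | 5·0+1·2+3·3+4·0+6·4 = 35
gcd(5,5,1,3,4,6) = 1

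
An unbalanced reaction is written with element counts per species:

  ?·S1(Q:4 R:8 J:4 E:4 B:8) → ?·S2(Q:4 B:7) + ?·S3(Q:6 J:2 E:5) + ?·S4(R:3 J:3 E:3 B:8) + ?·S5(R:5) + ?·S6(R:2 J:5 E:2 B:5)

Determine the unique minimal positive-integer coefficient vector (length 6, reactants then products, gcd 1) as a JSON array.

Q: 5·4 = 20 | 2·4+2·6+2·0+6·0+2·0 = 20
R: 5·8 = 40 | 2·0+2·0+2·3+6·5+2·2 = 40
J: 5·4 = 20 | 2·0+2·2+2·3+6·0+2·5 = 20
E: 5·4 = 20 | 2·0+2·5+2·3+6·0+2·2 = 20
B: 5·8 = 40 | 2·7+2·0+2·8+6·0+2·5 = 40
gcd(5,2,2,2,6,2) = 1

Coefficients: [5, 2, 2, 2, 6, 2]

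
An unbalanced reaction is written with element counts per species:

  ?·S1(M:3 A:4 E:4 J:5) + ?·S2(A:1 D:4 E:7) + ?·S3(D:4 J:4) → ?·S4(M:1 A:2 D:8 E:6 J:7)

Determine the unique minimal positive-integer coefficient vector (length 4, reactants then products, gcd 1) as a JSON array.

M: 1·3+2·0+4·0 = 3 | 3·1 = 3
A: 1·4+2·1+4·0 = 6 | 3·2 = 6
D: 1·0+2·4+4·4 = 24 | 3·8 = 24
E: 1·4+2·7+4·0 = 18 | 3·6 = 18
J: 1·5+2·0+4·4 = 21 | 3·7 = 21
gcd(1,2,4,3) = 1

Coefficients: [1, 2, 4, 3]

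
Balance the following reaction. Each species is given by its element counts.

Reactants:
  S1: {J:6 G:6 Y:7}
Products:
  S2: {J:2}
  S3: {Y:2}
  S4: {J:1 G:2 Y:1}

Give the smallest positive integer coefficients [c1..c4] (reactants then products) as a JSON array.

J: 2·6 = 12 | 3·2+4·0+6·1 = 12
G: 2·6 = 12 | 3·0+4·0+6·2 = 12
Y: 2·7 = 14 | 3·0+4·2+6·1 = 14
gcd(2,3,4,6) = 1

Coefficients: [2, 3, 4, 6]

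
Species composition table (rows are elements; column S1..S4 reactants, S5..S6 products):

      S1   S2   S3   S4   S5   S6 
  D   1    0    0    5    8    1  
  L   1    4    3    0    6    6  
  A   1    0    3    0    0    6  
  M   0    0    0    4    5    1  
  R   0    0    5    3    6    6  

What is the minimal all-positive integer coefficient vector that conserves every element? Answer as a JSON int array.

D: 3·1+3·0+3·0+3·5 = 18 | 2·8+2·1 = 18
L: 3·1+3·4+3·3+3·0 = 24 | 2·6+2·6 = 24
A: 3·1+3·0+3·3+3·0 = 12 | 2·0+2·6 = 12
M: 3·0+3·0+3·0+3·4 = 12 | 2·5+2·1 = 12
R: 3·0+3·0+3·5+3·3 = 24 | 2·6+2·6 = 24
gcd(3,3,3,3,2,2) = 1

Coefficients: [3, 3, 3, 3, 2, 2]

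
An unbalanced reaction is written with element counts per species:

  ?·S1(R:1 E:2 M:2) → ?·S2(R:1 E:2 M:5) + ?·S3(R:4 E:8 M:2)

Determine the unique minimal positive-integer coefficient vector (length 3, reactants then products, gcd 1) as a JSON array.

Coefficients: [6, 2, 1]

R: 6·1 = 6 | 2·1+1·4 = 6
E: 6·2 = 12 | 2·2+1·8 = 12
M: 6·2 = 12 | 2·5+1·2 = 12
gcd(6,2,1) = 1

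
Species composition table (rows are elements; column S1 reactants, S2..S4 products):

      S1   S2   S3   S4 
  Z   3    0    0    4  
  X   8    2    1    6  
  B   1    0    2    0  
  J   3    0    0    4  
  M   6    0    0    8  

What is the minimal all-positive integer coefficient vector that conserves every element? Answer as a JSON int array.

Coefficients: [4, 6, 2, 3]

Z: 4·3 = 12 | 6·0+2·0+3·4 = 12
X: 4·8 = 32 | 6·2+2·1+3·6 = 32
B: 4·1 = 4 | 6·0+2·2+3·0 = 4
J: 4·3 = 12 | 6·0+2·0+3·4 = 12
M: 4·6 = 24 | 6·0+2·0+3·8 = 24
gcd(4,6,2,3) = 1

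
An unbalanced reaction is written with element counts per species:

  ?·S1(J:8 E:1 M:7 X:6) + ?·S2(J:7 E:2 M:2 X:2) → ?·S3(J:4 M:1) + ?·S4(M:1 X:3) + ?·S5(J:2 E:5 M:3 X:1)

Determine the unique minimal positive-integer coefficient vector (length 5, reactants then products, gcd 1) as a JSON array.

Coefficients: [1, 2, 5, 3, 1]

J: 1·8+2·7 = 22 | 5·4+3·0+1·2 = 22
E: 1·1+2·2 = 5 | 5·0+3·0+1·5 = 5
M: 1·7+2·2 = 11 | 5·1+3·1+1·3 = 11
X: 1·6+2·2 = 10 | 5·0+3·3+1·1 = 10
gcd(1,2,5,3,1) = 1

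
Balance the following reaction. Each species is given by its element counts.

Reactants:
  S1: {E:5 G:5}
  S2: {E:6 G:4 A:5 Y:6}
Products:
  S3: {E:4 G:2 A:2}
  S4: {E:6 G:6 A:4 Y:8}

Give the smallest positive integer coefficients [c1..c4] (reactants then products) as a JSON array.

E: 2·5+4·6 = 34 | 4·4+3·6 = 34
G: 2·5+4·4 = 26 | 4·2+3·6 = 26
A: 2·0+4·5 = 20 | 4·2+3·4 = 20
Y: 2·0+4·6 = 24 | 4·0+3·8 = 24
gcd(2,4,4,3) = 1

Coefficients: [2, 4, 4, 3]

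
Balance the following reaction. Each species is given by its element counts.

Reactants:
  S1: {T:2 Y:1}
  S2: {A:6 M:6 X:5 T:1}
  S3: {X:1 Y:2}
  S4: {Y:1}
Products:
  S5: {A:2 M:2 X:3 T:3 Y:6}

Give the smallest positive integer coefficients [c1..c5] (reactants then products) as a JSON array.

A: 4·0+1·6+4·0+6·0 = 6 | 3·2 = 6
M: 4·0+1·6+4·0+6·0 = 6 | 3·2 = 6
X: 4·0+1·5+4·1+6·0 = 9 | 3·3 = 9
T: 4·2+1·1+4·0+6·0 = 9 | 3·3 = 9
Y: 4·1+1·0+4·2+6·1 = 18 | 3·6 = 18
gcd(4,1,4,6,3) = 1

Coefficients: [4, 1, 4, 6, 3]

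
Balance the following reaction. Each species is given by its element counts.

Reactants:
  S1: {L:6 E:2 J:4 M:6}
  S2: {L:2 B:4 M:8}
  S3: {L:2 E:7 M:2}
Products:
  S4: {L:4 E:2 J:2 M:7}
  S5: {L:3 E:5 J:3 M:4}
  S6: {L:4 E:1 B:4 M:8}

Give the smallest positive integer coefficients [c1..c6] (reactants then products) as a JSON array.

Coefficients: [4, 5, 3, 2, 4, 5]

L: 4·6+5·2+3·2 = 40 | 2·4+4·3+5·4 = 40
E: 4·2+5·0+3·7 = 29 | 2·2+4·5+5·1 = 29
B: 4·0+5·4+3·0 = 20 | 2·0+4·0+5·4 = 20
J: 4·4+5·0+3·0 = 16 | 2·2+4·3+5·0 = 16
M: 4·6+5·8+3·2 = 70 | 2·7+4·4+5·8 = 70
gcd(4,5,3,2,4,5) = 1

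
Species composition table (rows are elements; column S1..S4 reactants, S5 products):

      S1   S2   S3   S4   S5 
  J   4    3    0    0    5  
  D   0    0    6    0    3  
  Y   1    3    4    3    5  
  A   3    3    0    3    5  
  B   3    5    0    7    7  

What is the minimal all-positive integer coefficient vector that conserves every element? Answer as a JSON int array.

Coefficients: [6, 2, 3, 2, 6]

J: 6·4+2·3+3·0+2·0 = 30 | 6·5 = 30
D: 6·0+2·0+3·6+2·0 = 18 | 6·3 = 18
Y: 6·1+2·3+3·4+2·3 = 30 | 6·5 = 30
A: 6·3+2·3+3·0+2·3 = 30 | 6·5 = 30
B: 6·3+2·5+3·0+2·7 = 42 | 6·7 = 42
gcd(6,2,3,2,6) = 1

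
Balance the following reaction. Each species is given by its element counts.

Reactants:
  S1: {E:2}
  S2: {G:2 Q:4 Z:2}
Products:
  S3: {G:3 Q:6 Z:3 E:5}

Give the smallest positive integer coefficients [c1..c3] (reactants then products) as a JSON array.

Coefficients: [5, 3, 2]

G: 5·0+3·2 = 6 | 2·3 = 6
Q: 5·0+3·4 = 12 | 2·6 = 12
Z: 5·0+3·2 = 6 | 2·3 = 6
E: 5·2+3·0 = 10 | 2·5 = 10
gcd(5,3,2) = 1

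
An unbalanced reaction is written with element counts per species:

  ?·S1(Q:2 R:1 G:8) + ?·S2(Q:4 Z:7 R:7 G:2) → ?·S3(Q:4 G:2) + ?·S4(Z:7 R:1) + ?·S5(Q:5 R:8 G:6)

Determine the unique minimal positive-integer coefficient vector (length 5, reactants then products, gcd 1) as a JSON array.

Q: 2·2+5·4 = 24 | 1·4+5·0+4·5 = 24
Z: 2·0+5·7 = 35 | 1·0+5·7+4·0 = 35
R: 2·1+5·7 = 37 | 1·0+5·1+4·8 = 37
G: 2·8+5·2 = 26 | 1·2+5·0+4·6 = 26
gcd(2,5,1,5,4) = 1

Coefficients: [2, 5, 1, 5, 4]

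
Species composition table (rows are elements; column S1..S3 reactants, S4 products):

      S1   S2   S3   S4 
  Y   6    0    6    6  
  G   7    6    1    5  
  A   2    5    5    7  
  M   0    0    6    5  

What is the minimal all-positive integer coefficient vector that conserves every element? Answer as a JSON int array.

Coefficients: [1, 3, 5, 6]

Y: 1·6+3·0+5·6 = 36 | 6·6 = 36
G: 1·7+3·6+5·1 = 30 | 6·5 = 30
A: 1·2+3·5+5·5 = 42 | 6·7 = 42
M: 1·0+3·0+5·6 = 30 | 6·5 = 30
gcd(1,3,5,6) = 1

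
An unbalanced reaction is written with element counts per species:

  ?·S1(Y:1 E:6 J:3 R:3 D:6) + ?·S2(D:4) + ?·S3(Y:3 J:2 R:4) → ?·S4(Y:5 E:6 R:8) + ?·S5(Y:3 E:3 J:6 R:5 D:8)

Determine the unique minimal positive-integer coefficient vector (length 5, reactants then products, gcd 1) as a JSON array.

Y: 2·1+1·0+3·3 = 11 | 1·5+2·3 = 11
E: 2·6+1·0+3·0 = 12 | 1·6+2·3 = 12
J: 2·3+1·0+3·2 = 12 | 1·0+2·6 = 12
R: 2·3+1·0+3·4 = 18 | 1·8+2·5 = 18
D: 2·6+1·4+3·0 = 16 | 1·0+2·8 = 16
gcd(2,1,3,1,2) = 1

Coefficients: [2, 1, 3, 1, 2]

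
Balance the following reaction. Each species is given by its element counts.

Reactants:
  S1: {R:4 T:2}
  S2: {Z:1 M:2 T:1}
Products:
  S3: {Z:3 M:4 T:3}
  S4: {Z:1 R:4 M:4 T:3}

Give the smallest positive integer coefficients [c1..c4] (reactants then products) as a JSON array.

Z: 1·0+4·1 = 4 | 1·3+1·1 = 4
R: 1·4+4·0 = 4 | 1·0+1·4 = 4
M: 1·0+4·2 = 8 | 1·4+1·4 = 8
T: 1·2+4·1 = 6 | 1·3+1·3 = 6
gcd(1,4,1,1) = 1

Coefficients: [1, 4, 1, 1]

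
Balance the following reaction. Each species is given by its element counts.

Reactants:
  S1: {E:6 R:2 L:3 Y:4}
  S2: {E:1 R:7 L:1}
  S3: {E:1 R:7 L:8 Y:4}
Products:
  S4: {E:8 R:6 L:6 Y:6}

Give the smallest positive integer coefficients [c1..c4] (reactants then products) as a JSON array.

Coefficients: [5, 1, 1, 4]

E: 5·6+1·1+1·1 = 32 | 4·8 = 32
R: 5·2+1·7+1·7 = 24 | 4·6 = 24
L: 5·3+1·1+1·8 = 24 | 4·6 = 24
Y: 5·4+1·0+1·4 = 24 | 4·6 = 24
gcd(5,1,1,4) = 1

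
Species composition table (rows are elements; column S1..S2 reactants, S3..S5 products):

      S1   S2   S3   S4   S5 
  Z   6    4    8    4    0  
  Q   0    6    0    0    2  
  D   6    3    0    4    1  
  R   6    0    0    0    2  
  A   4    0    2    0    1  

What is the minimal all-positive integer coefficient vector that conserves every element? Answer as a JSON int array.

Z: 2·6+2·4 = 20 | 1·8+3·4+6·0 = 20
Q: 2·0+2·6 = 12 | 1·0+3·0+6·2 = 12
D: 2·6+2·3 = 18 | 1·0+3·4+6·1 = 18
R: 2·6+2·0 = 12 | 1·0+3·0+6·2 = 12
A: 2·4+2·0 = 8 | 1·2+3·0+6·1 = 8
gcd(2,2,1,3,6) = 1

Coefficients: [2, 2, 1, 3, 6]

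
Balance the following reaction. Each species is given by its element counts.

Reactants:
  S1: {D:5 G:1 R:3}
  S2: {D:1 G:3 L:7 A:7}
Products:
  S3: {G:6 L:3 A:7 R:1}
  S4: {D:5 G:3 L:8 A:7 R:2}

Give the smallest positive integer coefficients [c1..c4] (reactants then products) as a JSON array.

Coefficients: [3, 5, 1, 4]

D: 3·5+5·1 = 20 | 1·0+4·5 = 20
G: 3·1+5·3 = 18 | 1·6+4·3 = 18
L: 3·0+5·7 = 35 | 1·3+4·8 = 35
A: 3·0+5·7 = 35 | 1·7+4·7 = 35
R: 3·3+5·0 = 9 | 1·1+4·2 = 9
gcd(3,5,1,4) = 1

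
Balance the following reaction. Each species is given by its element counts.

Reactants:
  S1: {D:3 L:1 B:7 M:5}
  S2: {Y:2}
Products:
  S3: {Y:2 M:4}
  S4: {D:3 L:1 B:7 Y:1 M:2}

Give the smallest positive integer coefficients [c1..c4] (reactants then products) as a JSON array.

Coefficients: [4, 5, 3, 4]

D: 4·3+5·0 = 12 | 3·0+4·3 = 12
L: 4·1+5·0 = 4 | 3·0+4·1 = 4
B: 4·7+5·0 = 28 | 3·0+4·7 = 28
Y: 4·0+5·2 = 10 | 3·2+4·1 = 10
M: 4·5+5·0 = 20 | 3·4+4·2 = 20
gcd(4,5,3,4) = 1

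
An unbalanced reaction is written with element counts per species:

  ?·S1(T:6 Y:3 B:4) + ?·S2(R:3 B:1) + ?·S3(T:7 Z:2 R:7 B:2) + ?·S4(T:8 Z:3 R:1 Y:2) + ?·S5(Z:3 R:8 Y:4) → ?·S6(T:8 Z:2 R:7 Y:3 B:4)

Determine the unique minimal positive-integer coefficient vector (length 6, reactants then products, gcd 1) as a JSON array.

Coefficients: [3, 4, 2, 1, 1, 5]

T: 3·6+4·0+2·7+1·8+1·0 = 40 | 5·8 = 40
Z: 3·0+4·0+2·2+1·3+1·3 = 10 | 5·2 = 10
R: 3·0+4·3+2·7+1·1+1·8 = 35 | 5·7 = 35
Y: 3·3+4·0+2·0+1·2+1·4 = 15 | 5·3 = 15
B: 3·4+4·1+2·2+1·0+1·0 = 20 | 5·4 = 20
gcd(3,4,2,1,1,5) = 1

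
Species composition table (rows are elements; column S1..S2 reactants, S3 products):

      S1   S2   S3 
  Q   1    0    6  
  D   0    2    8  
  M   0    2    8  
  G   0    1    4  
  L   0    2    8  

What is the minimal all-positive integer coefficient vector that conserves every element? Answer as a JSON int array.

Coefficients: [6, 4, 1]

Q: 6·1+4·0 = 6 | 1·6 = 6
D: 6·0+4·2 = 8 | 1·8 = 8
M: 6·0+4·2 = 8 | 1·8 = 8
G: 6·0+4·1 = 4 | 1·4 = 4
L: 6·0+4·2 = 8 | 1·8 = 8
gcd(6,4,1) = 1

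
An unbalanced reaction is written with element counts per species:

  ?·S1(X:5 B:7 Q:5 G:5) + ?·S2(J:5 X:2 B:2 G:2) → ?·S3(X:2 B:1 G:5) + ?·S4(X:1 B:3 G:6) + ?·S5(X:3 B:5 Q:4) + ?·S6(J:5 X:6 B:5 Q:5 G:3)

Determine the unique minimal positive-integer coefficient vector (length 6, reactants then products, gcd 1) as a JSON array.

J: 6·0+2·5 = 10 | 2·0+3·0+5·0+2·5 = 10
X: 6·5+2·2 = 34 | 2·2+3·1+5·3+2·6 = 34
B: 6·7+2·2 = 46 | 2·1+3·3+5·5+2·5 = 46
Q: 6·5+2·0 = 30 | 2·0+3·0+5·4+2·5 = 30
G: 6·5+2·2 = 34 | 2·5+3·6+5·0+2·3 = 34
gcd(6,2,2,3,5,2) = 1

Coefficients: [6, 2, 2, 3, 5, 2]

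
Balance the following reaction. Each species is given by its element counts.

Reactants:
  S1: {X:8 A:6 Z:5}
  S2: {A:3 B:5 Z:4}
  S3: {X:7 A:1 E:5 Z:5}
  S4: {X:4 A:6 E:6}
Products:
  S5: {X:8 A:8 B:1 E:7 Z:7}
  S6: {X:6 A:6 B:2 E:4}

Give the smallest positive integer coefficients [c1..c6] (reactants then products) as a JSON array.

Coefficients: [2, 2, 2, 5, 4, 3]

X: 2·8+2·0+2·7+5·4 = 50 | 4·8+3·6 = 50
A: 2·6+2·3+2·1+5·6 = 50 | 4·8+3·6 = 50
B: 2·0+2·5+2·0+5·0 = 10 | 4·1+3·2 = 10
E: 2·0+2·0+2·5+5·6 = 40 | 4·7+3·4 = 40
Z: 2·5+2·4+2·5+5·0 = 28 | 4·7+3·0 = 28
gcd(2,2,2,5,4,3) = 1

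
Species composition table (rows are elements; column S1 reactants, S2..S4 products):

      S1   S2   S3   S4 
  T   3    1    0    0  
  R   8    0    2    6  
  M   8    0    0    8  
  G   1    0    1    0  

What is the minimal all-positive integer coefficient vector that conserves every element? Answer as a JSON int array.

T: 1·3 = 3 | 3·1+1·0+1·0 = 3
R: 1·8 = 8 | 3·0+1·2+1·6 = 8
M: 1·8 = 8 | 3·0+1·0+1·8 = 8
G: 1·1 = 1 | 3·0+1·1+1·0 = 1
gcd(1,3,1,1) = 1

Coefficients: [1, 3, 1, 1]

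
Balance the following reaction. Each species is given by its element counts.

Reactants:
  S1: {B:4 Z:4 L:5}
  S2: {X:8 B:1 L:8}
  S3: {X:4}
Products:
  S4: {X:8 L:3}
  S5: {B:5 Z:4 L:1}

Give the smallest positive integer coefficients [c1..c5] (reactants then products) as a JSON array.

X: 1·0+1·8+6·4 = 32 | 4·8+1·0 = 32
B: 1·4+1·1+6·0 = 5 | 4·0+1·5 = 5
Z: 1·4+1·0+6·0 = 4 | 4·0+1·4 = 4
L: 1·5+1·8+6·0 = 13 | 4·3+1·1 = 13
gcd(1,1,6,4,1) = 1

Coefficients: [1, 1, 6, 4, 1]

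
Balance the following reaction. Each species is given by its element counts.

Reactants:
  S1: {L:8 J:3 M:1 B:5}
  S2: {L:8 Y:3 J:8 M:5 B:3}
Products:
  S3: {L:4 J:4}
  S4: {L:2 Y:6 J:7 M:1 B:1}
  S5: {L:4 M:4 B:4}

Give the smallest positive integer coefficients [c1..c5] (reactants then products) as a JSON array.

Coefficients: [2, 4, 6, 2, 5]

L: 2·8+4·8 = 48 | 6·4+2·2+5·4 = 48
Y: 2·0+4·3 = 12 | 6·0+2·6+5·0 = 12
J: 2·3+4·8 = 38 | 6·4+2·7+5·0 = 38
M: 2·1+4·5 = 22 | 6·0+2·1+5·4 = 22
B: 2·5+4·3 = 22 | 6·0+2·1+5·4 = 22
gcd(2,4,6,2,5) = 1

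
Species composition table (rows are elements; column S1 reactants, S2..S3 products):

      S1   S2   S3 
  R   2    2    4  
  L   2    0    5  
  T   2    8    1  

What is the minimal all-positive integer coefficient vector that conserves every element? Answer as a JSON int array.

Coefficients: [5, 1, 2]

R: 5·2 = 10 | 1·2+2·4 = 10
L: 5·2 = 10 | 1·0+2·5 = 10
T: 5·2 = 10 | 1·8+2·1 = 10
gcd(5,1,2) = 1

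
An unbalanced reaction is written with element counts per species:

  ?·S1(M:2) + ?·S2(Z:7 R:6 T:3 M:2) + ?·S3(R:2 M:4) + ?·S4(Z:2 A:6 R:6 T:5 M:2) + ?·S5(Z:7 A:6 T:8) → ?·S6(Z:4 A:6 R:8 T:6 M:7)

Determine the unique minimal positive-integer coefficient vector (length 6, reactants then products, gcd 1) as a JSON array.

Coefficients: [3, 1, 6, 5, 1, 6]

Z: 3·0+1·7+6·0+5·2+1·7 = 24 | 6·4 = 24
A: 3·0+1·0+6·0+5·6+1·6 = 36 | 6·6 = 36
R: 3·0+1·6+6·2+5·6+1·0 = 48 | 6·8 = 48
T: 3·0+1·3+6·0+5·5+1·8 = 36 | 6·6 = 36
M: 3·2+1·2+6·4+5·2+1·0 = 42 | 6·7 = 42
gcd(3,1,6,5,1,6) = 1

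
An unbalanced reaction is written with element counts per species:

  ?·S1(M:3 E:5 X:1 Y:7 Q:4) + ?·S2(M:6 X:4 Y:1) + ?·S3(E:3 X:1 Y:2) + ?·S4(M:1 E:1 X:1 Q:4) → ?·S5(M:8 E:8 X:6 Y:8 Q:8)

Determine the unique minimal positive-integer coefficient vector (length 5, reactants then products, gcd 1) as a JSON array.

Coefficients: [3, 3, 4, 5, 4]

M: 3·3+3·6+4·0+5·1 = 32 | 4·8 = 32
E: 3·5+3·0+4·3+5·1 = 32 | 4·8 = 32
X: 3·1+3·4+4·1+5·1 = 24 | 4·6 = 24
Y: 3·7+3·1+4·2+5·0 = 32 | 4·8 = 32
Q: 3·4+3·0+4·0+5·4 = 32 | 4·8 = 32
gcd(3,3,4,5,4) = 1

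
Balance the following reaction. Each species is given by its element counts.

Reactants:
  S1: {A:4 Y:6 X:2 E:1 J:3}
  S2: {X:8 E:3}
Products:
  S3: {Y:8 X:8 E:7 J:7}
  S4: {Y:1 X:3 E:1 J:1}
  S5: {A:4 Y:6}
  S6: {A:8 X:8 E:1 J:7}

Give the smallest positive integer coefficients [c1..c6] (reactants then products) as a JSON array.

Coefficients: [6, 2, 1, 4, 4, 1]

A: 6·4+2·0 = 24 | 1·0+4·0+4·4+1·8 = 24
Y: 6·6+2·0 = 36 | 1·8+4·1+4·6+1·0 = 36
X: 6·2+2·8 = 28 | 1·8+4·3+4·0+1·8 = 28
E: 6·1+2·3 = 12 | 1·7+4·1+4·0+1·1 = 12
J: 6·3+2·0 = 18 | 1·7+4·1+4·0+1·7 = 18
gcd(6,2,1,4,4,1) = 1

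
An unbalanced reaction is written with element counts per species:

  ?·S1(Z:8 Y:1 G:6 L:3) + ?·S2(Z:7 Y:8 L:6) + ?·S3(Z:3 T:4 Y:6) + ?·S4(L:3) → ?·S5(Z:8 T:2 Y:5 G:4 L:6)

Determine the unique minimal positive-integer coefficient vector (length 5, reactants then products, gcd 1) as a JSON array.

Coefficients: [4, 1, 3, 6, 6]

Z: 4·8+1·7+3·3+6·0 = 48 | 6·8 = 48
T: 4·0+1·0+3·4+6·0 = 12 | 6·2 = 12
Y: 4·1+1·8+3·6+6·0 = 30 | 6·5 = 30
G: 4·6+1·0+3·0+6·0 = 24 | 6·4 = 24
L: 4·3+1·6+3·0+6·3 = 36 | 6·6 = 36
gcd(4,1,3,6,6) = 1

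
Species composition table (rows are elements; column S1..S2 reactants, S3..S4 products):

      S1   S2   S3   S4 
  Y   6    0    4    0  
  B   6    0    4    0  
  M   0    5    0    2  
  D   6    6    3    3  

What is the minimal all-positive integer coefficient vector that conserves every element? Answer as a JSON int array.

Coefficients: [2, 2, 3, 5]

Y: 2·6+2·0 = 12 | 3·4+5·0 = 12
B: 2·6+2·0 = 12 | 3·4+5·0 = 12
M: 2·0+2·5 = 10 | 3·0+5·2 = 10
D: 2·6+2·6 = 24 | 3·3+5·3 = 24
gcd(2,2,3,5) = 1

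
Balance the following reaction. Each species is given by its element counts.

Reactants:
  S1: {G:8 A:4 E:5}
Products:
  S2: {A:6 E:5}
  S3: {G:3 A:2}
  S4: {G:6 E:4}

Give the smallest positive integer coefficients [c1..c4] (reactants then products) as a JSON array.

G: 6·8 = 48 | 2·0+6·3+5·6 = 48
A: 6·4 = 24 | 2·6+6·2+5·0 = 24
E: 6·5 = 30 | 2·5+6·0+5·4 = 30
gcd(6,2,6,5) = 1

Coefficients: [6, 2, 6, 5]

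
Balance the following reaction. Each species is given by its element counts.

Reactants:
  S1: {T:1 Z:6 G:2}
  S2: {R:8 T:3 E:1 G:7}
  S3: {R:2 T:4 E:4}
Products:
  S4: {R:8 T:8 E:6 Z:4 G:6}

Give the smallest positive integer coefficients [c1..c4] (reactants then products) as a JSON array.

R: 2·0+2·8+4·2 = 24 | 3·8 = 24
T: 2·1+2·3+4·4 = 24 | 3·8 = 24
E: 2·0+2·1+4·4 = 18 | 3·6 = 18
Z: 2·6+2·0+4·0 = 12 | 3·4 = 12
G: 2·2+2·7+4·0 = 18 | 3·6 = 18
gcd(2,2,4,3) = 1

Coefficients: [2, 2, 4, 3]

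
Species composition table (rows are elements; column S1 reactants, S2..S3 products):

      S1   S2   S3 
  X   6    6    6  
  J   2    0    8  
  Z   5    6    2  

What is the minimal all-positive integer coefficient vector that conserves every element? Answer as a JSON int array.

Coefficients: [4, 3, 1]

X: 4·6 = 24 | 3·6+1·6 = 24
J: 4·2 = 8 | 3·0+1·8 = 8
Z: 4·5 = 20 | 3·6+1·2 = 20
gcd(4,3,1) = 1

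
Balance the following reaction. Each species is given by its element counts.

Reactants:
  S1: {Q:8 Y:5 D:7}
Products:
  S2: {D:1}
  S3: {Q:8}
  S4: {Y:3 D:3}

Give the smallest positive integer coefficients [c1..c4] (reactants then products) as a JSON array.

Q: 3·8 = 24 | 6·0+3·8+5·0 = 24
Y: 3·5 = 15 | 6·0+3·0+5·3 = 15
D: 3·7 = 21 | 6·1+3·0+5·3 = 21
gcd(3,6,3,5) = 1

Coefficients: [3, 6, 3, 5]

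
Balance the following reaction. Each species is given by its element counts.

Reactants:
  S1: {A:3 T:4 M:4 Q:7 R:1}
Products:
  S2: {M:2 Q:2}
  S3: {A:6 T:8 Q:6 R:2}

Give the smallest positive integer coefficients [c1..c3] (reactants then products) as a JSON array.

Coefficients: [2, 4, 1]

A: 2·3 = 6 | 4·0+1·6 = 6
T: 2·4 = 8 | 4·0+1·8 = 8
M: 2·4 = 8 | 4·2+1·0 = 8
Q: 2·7 = 14 | 4·2+1·6 = 14
R: 2·1 = 2 | 4·0+1·2 = 2
gcd(2,4,1) = 1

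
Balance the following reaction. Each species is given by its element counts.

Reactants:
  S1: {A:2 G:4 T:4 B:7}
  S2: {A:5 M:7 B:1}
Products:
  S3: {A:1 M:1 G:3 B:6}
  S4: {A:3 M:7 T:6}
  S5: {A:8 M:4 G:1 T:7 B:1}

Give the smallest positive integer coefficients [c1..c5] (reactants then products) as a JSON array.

A: 5·2+3·5 = 25 | 6·1+1·3+2·8 = 25
M: 5·0+3·7 = 21 | 6·1+1·7+2·4 = 21
G: 5·4+3·0 = 20 | 6·3+1·0+2·1 = 20
T: 5·4+3·0 = 20 | 6·0+1·6+2·7 = 20
B: 5·7+3·1 = 38 | 6·6+1·0+2·1 = 38
gcd(5,3,6,1,2) = 1

Coefficients: [5, 3, 6, 1, 2]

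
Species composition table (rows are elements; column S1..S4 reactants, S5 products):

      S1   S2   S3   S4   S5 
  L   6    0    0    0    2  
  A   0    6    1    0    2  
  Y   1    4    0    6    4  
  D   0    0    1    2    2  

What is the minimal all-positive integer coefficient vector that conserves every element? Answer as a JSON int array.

L: 2·6+1·0+6·0+3·0 = 12 | 6·2 = 12
A: 2·0+1·6+6·1+3·0 = 12 | 6·2 = 12
Y: 2·1+1·4+6·0+3·6 = 24 | 6·4 = 24
D: 2·0+1·0+6·1+3·2 = 12 | 6·2 = 12
gcd(2,1,6,3,6) = 1

Coefficients: [2, 1, 6, 3, 6]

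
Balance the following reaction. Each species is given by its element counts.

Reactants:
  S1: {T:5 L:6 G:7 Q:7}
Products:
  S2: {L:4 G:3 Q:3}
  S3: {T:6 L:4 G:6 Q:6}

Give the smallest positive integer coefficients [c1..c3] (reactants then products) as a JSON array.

T: 6·5 = 30 | 4·0+5·6 = 30
L: 6·6 = 36 | 4·4+5·4 = 36
G: 6·7 = 42 | 4·3+5·6 = 42
Q: 6·7 = 42 | 4·3+5·6 = 42
gcd(6,4,5) = 1

Coefficients: [6, 4, 5]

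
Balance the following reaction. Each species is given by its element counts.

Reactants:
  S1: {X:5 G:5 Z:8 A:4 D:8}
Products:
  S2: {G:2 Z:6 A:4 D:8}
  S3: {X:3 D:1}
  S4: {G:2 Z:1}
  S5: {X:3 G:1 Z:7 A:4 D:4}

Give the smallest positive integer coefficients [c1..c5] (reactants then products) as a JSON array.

X: 3·5 = 15 | 2·0+4·3+5·0+1·3 = 15
G: 3·5 = 15 | 2·2+4·0+5·2+1·1 = 15
Z: 3·8 = 24 | 2·6+4·0+5·1+1·7 = 24
A: 3·4 = 12 | 2·4+4·0+5·0+1·4 = 12
D: 3·8 = 24 | 2·8+4·1+5·0+1·4 = 24
gcd(3,2,4,5,1) = 1

Coefficients: [3, 2, 4, 5, 1]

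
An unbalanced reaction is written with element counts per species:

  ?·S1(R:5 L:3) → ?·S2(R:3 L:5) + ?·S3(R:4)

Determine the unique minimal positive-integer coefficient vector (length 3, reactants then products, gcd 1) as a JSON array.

R: 5·5 = 25 | 3·3+4·4 = 25
L: 5·3 = 15 | 3·5+4·0 = 15
gcd(5,3,4) = 1

Coefficients: [5, 3, 4]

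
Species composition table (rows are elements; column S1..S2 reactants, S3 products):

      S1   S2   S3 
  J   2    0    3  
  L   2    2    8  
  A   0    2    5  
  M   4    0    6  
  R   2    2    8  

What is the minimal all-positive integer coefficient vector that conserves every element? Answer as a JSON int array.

Coefficients: [3, 5, 2]

J: 3·2+5·0 = 6 | 2·3 = 6
L: 3·2+5·2 = 16 | 2·8 = 16
A: 3·0+5·2 = 10 | 2·5 = 10
M: 3·4+5·0 = 12 | 2·6 = 12
R: 3·2+5·2 = 16 | 2·8 = 16
gcd(3,5,2) = 1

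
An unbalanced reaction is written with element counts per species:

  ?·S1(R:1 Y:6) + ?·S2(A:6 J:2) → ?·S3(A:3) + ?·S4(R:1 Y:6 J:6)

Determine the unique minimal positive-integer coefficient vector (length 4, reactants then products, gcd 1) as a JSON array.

Coefficients: [1, 3, 6, 1]

A: 1·0+3·6 = 18 | 6·3+1·0 = 18
R: 1·1+3·0 = 1 | 6·0+1·1 = 1
Y: 1·6+3·0 = 6 | 6·0+1·6 = 6
J: 1·0+3·2 = 6 | 6·0+1·6 = 6
gcd(1,3,6,1) = 1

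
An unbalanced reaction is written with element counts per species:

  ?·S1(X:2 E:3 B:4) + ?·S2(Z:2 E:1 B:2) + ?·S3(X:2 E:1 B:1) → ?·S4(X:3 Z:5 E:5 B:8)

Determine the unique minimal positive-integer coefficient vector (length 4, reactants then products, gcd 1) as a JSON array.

X: 1·2+5·0+2·2 = 6 | 2·3 = 6
Z: 1·0+5·2+2·0 = 10 | 2·5 = 10
E: 1·3+5·1+2·1 = 10 | 2·5 = 10
B: 1·4+5·2+2·1 = 16 | 2·8 = 16
gcd(1,5,2,2) = 1

Coefficients: [1, 5, 2, 2]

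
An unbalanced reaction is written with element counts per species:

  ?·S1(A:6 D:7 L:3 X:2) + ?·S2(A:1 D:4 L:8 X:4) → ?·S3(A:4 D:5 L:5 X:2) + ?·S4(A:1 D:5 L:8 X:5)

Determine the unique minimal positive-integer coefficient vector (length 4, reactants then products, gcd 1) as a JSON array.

Coefficients: [3, 6, 5, 4]

A: 3·6+6·1 = 24 | 5·4+4·1 = 24
D: 3·7+6·4 = 45 | 5·5+4·5 = 45
L: 3·3+6·8 = 57 | 5·5+4·8 = 57
X: 3·2+6·4 = 30 | 5·2+4·5 = 30
gcd(3,6,5,4) = 1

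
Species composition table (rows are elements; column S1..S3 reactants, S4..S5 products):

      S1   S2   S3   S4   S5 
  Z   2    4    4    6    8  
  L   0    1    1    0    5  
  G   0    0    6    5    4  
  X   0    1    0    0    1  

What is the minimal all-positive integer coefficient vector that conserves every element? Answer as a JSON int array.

Z: 6·2+1·4+4·4 = 32 | 4·6+1·8 = 32
L: 6·0+1·1+4·1 = 5 | 4·0+1·5 = 5
G: 6·0+1·0+4·6 = 24 | 4·5+1·4 = 24
X: 6·0+1·1+4·0 = 1 | 4·0+1·1 = 1
gcd(6,1,4,4,1) = 1

Coefficients: [6, 1, 4, 4, 1]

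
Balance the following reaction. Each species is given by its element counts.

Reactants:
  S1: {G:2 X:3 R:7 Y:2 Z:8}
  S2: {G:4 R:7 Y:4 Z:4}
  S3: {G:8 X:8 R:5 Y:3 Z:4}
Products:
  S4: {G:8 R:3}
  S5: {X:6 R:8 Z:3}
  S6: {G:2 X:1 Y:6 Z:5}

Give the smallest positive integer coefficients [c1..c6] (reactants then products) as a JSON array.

Coefficients: [1, 4, 4, 5, 5, 5]

G: 1·2+4·4+4·8 = 50 | 5·8+5·0+5·2 = 50
X: 1·3+4·0+4·8 = 35 | 5·0+5·6+5·1 = 35
R: 1·7+4·7+4·5 = 55 | 5·3+5·8+5·0 = 55
Y: 1·2+4·4+4·3 = 30 | 5·0+5·0+5·6 = 30
Z: 1·8+4·4+4·4 = 40 | 5·0+5·3+5·5 = 40
gcd(1,4,4,5,5,5) = 1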